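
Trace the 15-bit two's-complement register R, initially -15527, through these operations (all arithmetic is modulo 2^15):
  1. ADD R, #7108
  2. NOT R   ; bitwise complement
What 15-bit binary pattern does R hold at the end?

Start: R = -15527 = 100001101011001.
R = -15527 + 7108 = -8419 = 101111100011101
R = NOT 101111100011101 = 010000011100010 = 8418

010000011100010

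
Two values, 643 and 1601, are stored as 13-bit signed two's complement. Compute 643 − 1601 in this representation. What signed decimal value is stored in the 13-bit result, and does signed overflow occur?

-958; no overflow

643 → 0001010000011
1601 → 0011001000001
Subtract via negate-and-add: invert 0011001000001 + 1 = 1100110111111 (i.e. -1601).
  0001010000011
+ 1100110111111
= 1110001000010
Result 1110001000010: MSB = 1 → 7234 − 8192 = -958.
Addends (after negating the subtrahend) have opposite signs, so signed overflow cannot occur.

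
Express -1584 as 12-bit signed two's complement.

|-1584| = 1584 = 011000110000 in 12 bits.
Invert the bits: 100111001111. Add 1: 100111010000.
Check: 100111010000 reads as 2512 − 4096 = -1584.

100111010000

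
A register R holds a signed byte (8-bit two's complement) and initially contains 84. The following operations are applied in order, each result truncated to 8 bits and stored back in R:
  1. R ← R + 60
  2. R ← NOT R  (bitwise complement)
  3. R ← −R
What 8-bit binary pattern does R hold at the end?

10010001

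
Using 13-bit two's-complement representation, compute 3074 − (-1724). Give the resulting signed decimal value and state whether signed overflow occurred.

3074 → 0110000000010
-1724 → 1100101000100
Subtract via negate-and-add: invert 1100101000100 + 1 = 0011010111100 (i.e. 1724).
  0110000000010
+ 0011010111100
= 1001010111110
Result 1001010111110: MSB = 1 → 4798 − 8192 = -3394.
Both addends (after negating the subtrahend) are non-negative but the stored result is negative: signed overflow. The true value 3074 − (-1724) = 4798 lies outside [-4096, 4095].

-3394; overflow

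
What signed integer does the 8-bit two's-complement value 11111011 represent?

MSB is 1, so the value is negative.
Invert: 00000100. Add 1: 00000101 = 5. So the value is −5.

-5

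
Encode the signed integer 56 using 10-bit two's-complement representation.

0000111000

56 is non-negative, so write it directly in 10 bits: 0000111000.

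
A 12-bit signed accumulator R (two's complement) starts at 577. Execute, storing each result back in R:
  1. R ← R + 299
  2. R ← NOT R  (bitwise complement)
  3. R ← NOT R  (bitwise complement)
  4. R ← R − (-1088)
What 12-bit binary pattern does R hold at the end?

Start: R = 577 = 001001000001.
R = 577 + 299 = 876 = 001101101100
R = NOT 001101101100 = 110010010011 = -877
R = NOT 110010010011 = 001101101100 = 876
R = 876 − (-1088) = 1964 = 011110101100

011110101100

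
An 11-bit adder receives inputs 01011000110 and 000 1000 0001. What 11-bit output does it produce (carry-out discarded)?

  01011000110
+ 00010000001
= 01101000111

01101000111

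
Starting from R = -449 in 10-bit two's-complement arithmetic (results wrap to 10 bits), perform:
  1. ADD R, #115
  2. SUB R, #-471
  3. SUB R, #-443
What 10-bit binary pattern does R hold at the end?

1001000100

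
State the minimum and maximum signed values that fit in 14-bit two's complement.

Minimum: −2^13 = -8192.
Maximum: 2^13 − 1 = 8191.

min = -8192, max = 8191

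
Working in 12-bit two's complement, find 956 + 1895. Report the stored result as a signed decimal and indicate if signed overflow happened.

956 → 001110111100
1895 → 011101100111
  001110111100
+ 011101100111
= 101100100011
Result 101100100011: MSB = 1 → 2851 − 4096 = -1245.
Both addends are non-negative but the stored result is negative: signed overflow. The true value 956 + 1895 = 2851 lies outside [-2048, 2047].

-1245; overflow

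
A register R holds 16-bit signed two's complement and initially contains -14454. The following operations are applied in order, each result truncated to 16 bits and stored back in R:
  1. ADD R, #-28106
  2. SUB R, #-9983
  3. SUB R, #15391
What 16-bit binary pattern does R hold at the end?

0100010010100000

Start: R = -14454 = 1100011110001010.
R = -14454 + (-28106) = -42560; wraps to 22976 = 0101100111000000
R = 22976 − (-9983) = 32959; wraps to -32577 = 1000000010111111
R = -32577 − 15391 = -47968; wraps to 17568 = 0100010010100000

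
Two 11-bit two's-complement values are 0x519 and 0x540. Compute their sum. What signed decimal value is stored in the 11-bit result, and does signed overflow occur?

0x519 = 10100011001 = -743 (signed)
0x540 = 10101000000 = -704 (signed)
  10100011001
+ 10101000000
= 01001011001  (discard carry-out 1)
Result 01001011001: MSB = 0 → value 601.
Both addends are negative but the stored result is non-negative: signed overflow. The true value -743 + (-704) = -1447 lies outside [-1024, 1023].

601; overflow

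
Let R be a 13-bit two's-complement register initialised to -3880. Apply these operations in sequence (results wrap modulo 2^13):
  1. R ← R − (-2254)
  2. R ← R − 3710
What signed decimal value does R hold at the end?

Start: R = -3880 = 1000011011000.
R = -3880 − (-2254) = -1626 = 1100110100110
R = -1626 − 3710 = -5336; wraps to 2856 = 0101100101000

2856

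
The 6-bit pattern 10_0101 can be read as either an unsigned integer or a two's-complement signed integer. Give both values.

unsigned = 37, signed = -27

Unsigned: 100101 = 37.
Signed: MSB=1 → 37 − 64 = -27.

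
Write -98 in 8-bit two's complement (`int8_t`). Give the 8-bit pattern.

10011110

|-98| = 98 = 01100010 in 8 bits.
Invert the bits: 10011101. Add 1: 10011110.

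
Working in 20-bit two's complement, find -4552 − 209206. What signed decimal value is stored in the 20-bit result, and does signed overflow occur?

-4552 → 11111110111000111000
209206 → 00110011000100110110
Subtract via negate-and-add: invert 00110011000100110110 + 1 = 11001100111011001010 (i.e. -209206).
  11111110111000111000
+ 11001100111011001010
= 11001011110100000010  (discard carry-out 1)
Result 11001011110100000010: MSB = 1 → 834818 − 1048576 = -213758.
Both addends (after negating the subtrahend) are negative and so is the stored result: no signed overflow.

-213758; no overflow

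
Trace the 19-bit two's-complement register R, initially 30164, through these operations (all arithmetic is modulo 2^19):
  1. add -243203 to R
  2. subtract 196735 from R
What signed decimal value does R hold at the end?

Start: R = 30164 = 0000111010111010100.
R = 30164 + (-243203) = -213039 = 1001011111111010001
R = -213039 − 196735 = -409774; wraps to 114514 = 0011011111101010010

114514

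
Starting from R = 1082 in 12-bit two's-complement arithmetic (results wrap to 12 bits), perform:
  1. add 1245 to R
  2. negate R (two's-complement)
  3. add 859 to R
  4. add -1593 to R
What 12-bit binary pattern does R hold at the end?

010000001011

Start: R = 1082 = 010000111010.
R = 1082 + 1245 = 2327; wraps to -1769 = 100100010111
R = −(-1769) = 1769 = 011011101001
R = 1769 + 859 = 2628; wraps to -1468 = 101001000100
R = -1468 + (-1593) = -3061; wraps to 1035 = 010000001011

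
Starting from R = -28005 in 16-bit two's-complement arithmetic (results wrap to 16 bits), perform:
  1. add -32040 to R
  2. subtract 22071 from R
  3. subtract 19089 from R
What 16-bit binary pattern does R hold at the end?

Start: R = -28005 = 1001001010011011.
R = -28005 + (-32040) = -60045; wraps to 5491 = 0001010101110011
R = 5491 − 22071 = -16580 = 1011111100111100
R = -16580 − 19089 = -35669; wraps to 29867 = 0111010010101011

0111010010101011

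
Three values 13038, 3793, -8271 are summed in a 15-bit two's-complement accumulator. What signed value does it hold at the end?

13038 + 3793 = 16831 → wraps to -15937 (100000110111111)
-15937 + (-8271) = -24208 → wraps to 8560 (010000101110000)

8560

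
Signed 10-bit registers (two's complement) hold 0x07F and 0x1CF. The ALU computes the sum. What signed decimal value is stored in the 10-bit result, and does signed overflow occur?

0x07F = 0001111111 = 127 (signed)
0x1CF = 0111001111 = 463 (signed)
  0001111111
+ 0111001111
= 1001001110
Result 1001001110: MSB = 1 → 590 − 1024 = -434.
Both addends are non-negative but the stored result is negative: signed overflow. The true value 127 + 463 = 590 lies outside [-512, 511].

-434; overflow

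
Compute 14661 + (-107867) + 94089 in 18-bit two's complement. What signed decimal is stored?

883

14661 + (-107867) = -93206 (101001001111101010)
-93206 + 94089 = 883 (000000001101110011)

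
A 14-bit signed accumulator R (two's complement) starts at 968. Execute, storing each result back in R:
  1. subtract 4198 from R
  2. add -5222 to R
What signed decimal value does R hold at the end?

Start: R = 968 = 00001111001000.
R = 968 − 4198 = -3230 = 11001101100010
R = -3230 + (-5222) = -8452; wraps to 7932 = 01111011111100

7932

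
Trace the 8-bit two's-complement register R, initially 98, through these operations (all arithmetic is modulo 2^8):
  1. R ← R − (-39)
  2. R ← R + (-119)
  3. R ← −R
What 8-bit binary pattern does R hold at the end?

Start: R = 98 = 01100010.
R = 98 − (-39) = 137; wraps to -119 = 10001001
R = -119 + (-119) = -238; wraps to 18 = 00010010
R = −(18) = -18 = 11101110

11101110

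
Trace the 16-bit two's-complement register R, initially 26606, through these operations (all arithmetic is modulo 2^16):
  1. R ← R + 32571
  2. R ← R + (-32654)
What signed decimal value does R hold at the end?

26523

Start: R = 26606 = 0110011111101110.
R = 26606 + 32571 = 59177; wraps to -6359 = 1110011100101001
R = -6359 + (-32654) = -39013; wraps to 26523 = 0110011110011011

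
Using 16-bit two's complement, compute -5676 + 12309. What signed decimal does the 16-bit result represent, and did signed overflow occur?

6633; no overflow

-5676 → 1110100111010100
12309 → 0011000000010101
  1110100111010100
+ 0011000000010101
= 0001100111101001  (discard carry-out 1)
Result 0001100111101001: MSB = 0 → value 6633.
Addends have opposite signs, so signed overflow cannot occur.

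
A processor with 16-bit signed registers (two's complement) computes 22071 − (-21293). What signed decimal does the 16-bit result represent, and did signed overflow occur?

22071 → 0101011000110111
-21293 → 1010110011010011
Subtract via negate-and-add: invert 1010110011010011 + 1 = 0101001100101101 (i.e. 21293).
  0101011000110111
+ 0101001100101101
= 1010100101100100
Result 1010100101100100: MSB = 1 → 43364 − 65536 = -22172.
Both addends (after negating the subtrahend) are non-negative but the stored result is negative: signed overflow. The true value 22071 − (-21293) = 43364 lies outside [-32768, 32767].

-22172; overflow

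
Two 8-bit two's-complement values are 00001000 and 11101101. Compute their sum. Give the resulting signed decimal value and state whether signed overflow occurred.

-11; no overflow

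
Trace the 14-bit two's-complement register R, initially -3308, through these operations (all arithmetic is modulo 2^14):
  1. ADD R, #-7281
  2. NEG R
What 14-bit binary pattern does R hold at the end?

10100101011101

Start: R = -3308 = 11001100010100.
R = -3308 + (-7281) = -10589; wraps to 5795 = 01011010100011
R = −(5795) = -5795 = 10100101011101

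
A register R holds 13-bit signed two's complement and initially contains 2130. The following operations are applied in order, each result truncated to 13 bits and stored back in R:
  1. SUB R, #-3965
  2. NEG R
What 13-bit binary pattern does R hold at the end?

0100000110001

Start: R = 2130 = 0100001010010.
R = 2130 − (-3965) = 6095; wraps to -2097 = 1011111001111
R = −(-2097) = 2097 = 0100000110001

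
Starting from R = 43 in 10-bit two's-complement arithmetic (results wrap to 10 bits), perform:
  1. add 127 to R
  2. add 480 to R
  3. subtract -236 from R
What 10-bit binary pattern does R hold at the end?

1101110110

Start: R = 43 = 0000101011.
R = 43 + 127 = 170 = 0010101010
R = 170 + 480 = 650; wraps to -374 = 1010001010
R = -374 − (-236) = -138 = 1101110110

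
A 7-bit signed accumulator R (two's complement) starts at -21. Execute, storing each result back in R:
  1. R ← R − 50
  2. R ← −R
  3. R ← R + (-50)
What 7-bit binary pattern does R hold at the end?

Start: R = -21 = 1101011.
R = -21 − 50 = -71; wraps to 57 = 0111001
R = −(57) = -57 = 1000111
R = -57 + (-50) = -107; wraps to 21 = 0010101

0010101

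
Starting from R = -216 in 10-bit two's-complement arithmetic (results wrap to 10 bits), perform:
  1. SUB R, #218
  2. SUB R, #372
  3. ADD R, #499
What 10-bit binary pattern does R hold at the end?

1011001101

Start: R = -216 = 1100101000.
R = -216 − 218 = -434 = 1001001110
R = -434 − 372 = -806; wraps to 218 = 0011011010
R = 218 + 499 = 717; wraps to -307 = 1011001101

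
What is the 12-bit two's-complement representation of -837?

|-837| = 837 = 001101000101 in 12 bits.
Invert the bits: 110010111010. Add 1: 110010111011.

110010111011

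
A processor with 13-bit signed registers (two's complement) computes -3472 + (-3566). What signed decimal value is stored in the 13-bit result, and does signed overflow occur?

1154; overflow

-3472 → 1001001110000
-3566 → 1001000010010
  1001001110000
+ 1001000010010
= 0010010000010  (discard carry-out 1)
Result 0010010000010: MSB = 0 → value 1154.
Both addends are negative but the stored result is non-negative: signed overflow. The true value -3472 + (-3566) = -7038 lies outside [-4096, 4095].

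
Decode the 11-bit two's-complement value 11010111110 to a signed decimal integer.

-322

MSB is 1, so the value is negative.
Invert: 00101000001. Add 1: 00101000010 = 322. So the value is −322.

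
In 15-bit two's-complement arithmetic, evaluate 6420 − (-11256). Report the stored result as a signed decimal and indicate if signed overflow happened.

-15092; overflow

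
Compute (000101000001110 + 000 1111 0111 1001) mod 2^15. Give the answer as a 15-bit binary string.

001100110000111

  000101000001110
+ 000111101111001
= 001100110000111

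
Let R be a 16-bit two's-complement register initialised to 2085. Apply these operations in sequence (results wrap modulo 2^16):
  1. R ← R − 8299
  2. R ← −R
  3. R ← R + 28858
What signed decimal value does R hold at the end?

-30464

Start: R = 2085 = 0000100000100101.
R = 2085 − 8299 = -6214 = 1110011110111010
R = −(-6214) = 6214 = 0001100001000110
R = 6214 + 28858 = 35072; wraps to -30464 = 1000100100000000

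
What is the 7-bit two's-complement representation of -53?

|-53| = 53 = 0110101 in 7 bits.
Invert the bits: 1001010. Add 1: 1001011.
Check: 1001011 reads as 75 − 128 = -53.

1001011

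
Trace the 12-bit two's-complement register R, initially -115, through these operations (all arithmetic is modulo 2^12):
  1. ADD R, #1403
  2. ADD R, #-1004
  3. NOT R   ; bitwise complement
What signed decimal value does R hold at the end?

-285

Start: R = -115 = 111110001101.
R = -115 + 1403 = 1288 = 010100001000
R = 1288 + (-1004) = 284 = 000100011100
R = NOT 000100011100 = 111011100011 = -285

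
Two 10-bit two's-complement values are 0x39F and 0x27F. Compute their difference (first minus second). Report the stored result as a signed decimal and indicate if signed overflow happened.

288; no overflow

0x39F = 1110011111 = -97 (signed)
0x27F = 1001111111 = -385 (signed)
Subtract via negate-and-add: invert 1001111111 + 1 = 0110000001 (i.e. 385).
  1110011111
+ 0110000001
= 0100100000  (discard carry-out 1)
Result 0100100000: MSB = 0 → value 288.
Addends (after negating the subtrahend) have opposite signs, so signed overflow cannot occur.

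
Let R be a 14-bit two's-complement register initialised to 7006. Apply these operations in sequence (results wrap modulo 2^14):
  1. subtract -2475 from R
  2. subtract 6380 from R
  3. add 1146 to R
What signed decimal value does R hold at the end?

4247

Start: R = 7006 = 01101101011110.
R = 7006 − (-2475) = 9481; wraps to -6903 = 10010100001001
R = -6903 − 6380 = -13283; wraps to 3101 = 00110000011101
R = 3101 + 1146 = 4247 = 01000010010111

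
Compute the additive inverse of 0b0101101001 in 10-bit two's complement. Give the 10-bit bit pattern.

Invert: 1010010110. Add 1: 1010010111.
Check: 0101101001 = 361, 1010010111 = -361.

1010010111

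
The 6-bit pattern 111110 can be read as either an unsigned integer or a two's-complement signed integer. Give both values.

Unsigned: 111110 = 62.
Signed: MSB=1 → 62 − 64 = -2.

unsigned = 62, signed = -2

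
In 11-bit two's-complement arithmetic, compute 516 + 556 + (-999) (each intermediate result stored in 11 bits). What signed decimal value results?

73

516 + 556 = 1072 → wraps to -976 (10000110000)
-976 + (-999) = -1975 → wraps to 73 (00001001001)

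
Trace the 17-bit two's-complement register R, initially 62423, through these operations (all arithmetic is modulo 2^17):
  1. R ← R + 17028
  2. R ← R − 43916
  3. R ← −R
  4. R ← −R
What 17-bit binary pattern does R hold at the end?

01000101011001111

Start: R = 62423 = 01111001111010111.
R = 62423 + 17028 = 79451; wraps to -51621 = 10011011001011011
R = -51621 − 43916 = -95537; wraps to 35535 = 01000101011001111
R = −(35535) = -35535 = 10111010100110001
R = −(-35535) = 35535 = 01000101011001111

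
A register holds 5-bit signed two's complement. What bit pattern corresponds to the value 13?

01101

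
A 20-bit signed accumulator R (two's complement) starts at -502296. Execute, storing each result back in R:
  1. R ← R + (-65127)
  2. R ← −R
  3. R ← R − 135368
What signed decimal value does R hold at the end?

432055

Start: R = -502296 = 10000101010111101000.
R = -502296 + (-65127) = -567423; wraps to 481153 = 01110101011110000001
R = −(481153) = -481153 = 10001010100001111111
R = -481153 − 135368 = -616521; wraps to 432055 = 01101001011110110111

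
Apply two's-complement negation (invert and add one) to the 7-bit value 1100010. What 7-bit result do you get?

0011110

Invert: 0011101. Add 1: 0011110.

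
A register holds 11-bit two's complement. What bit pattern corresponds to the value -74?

|-74| = 74 = 00001001010 in 11 bits.
Invert the bits: 11110110101. Add 1: 11110110110.

11110110110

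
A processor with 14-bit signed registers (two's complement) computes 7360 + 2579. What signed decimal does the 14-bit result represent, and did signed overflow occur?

-6445; overflow

7360 → 01110011000000
2579 → 00101000010011
  01110011000000
+ 00101000010011
= 10011011010011
Result 10011011010011: MSB = 1 → 9939 − 16384 = -6445.
Both addends are non-negative but the stored result is negative: signed overflow. The true value 7360 + 2579 = 9939 lies outside [-8192, 8191].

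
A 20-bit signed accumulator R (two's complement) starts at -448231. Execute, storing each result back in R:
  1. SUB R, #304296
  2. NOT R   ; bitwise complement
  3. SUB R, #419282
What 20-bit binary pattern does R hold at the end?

Start: R = -448231 = 10010010100100011001.
R = -448231 − 304296 = -752527; wraps to 296049 = 01001000010001110001
R = NOT 01001000010001110001 = 10110111101110001110 = -296050
R = -296050 − 419282 = -715332; wraps to 333244 = 01010001010110111100

01010001010110111100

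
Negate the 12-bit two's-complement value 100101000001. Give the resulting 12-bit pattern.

011010111111

Invert: 011010111110. Add 1: 011010111111.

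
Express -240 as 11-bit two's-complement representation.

11100010000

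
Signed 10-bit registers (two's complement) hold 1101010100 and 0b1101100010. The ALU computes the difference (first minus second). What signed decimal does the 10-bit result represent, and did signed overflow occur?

1101010100 = -172 (signed)
0b1101100010 → 1101100010 = -158 (signed)
Subtract via negate-and-add: invert 1101100010 + 1 = 0010011110 (i.e. 158).
  1101010100
+ 0010011110
= 1111110010
Result 1111110010: MSB = 1 → 1010 − 1024 = -14.
Addends (after negating the subtrahend) have opposite signs, so signed overflow cannot occur.

-14; no overflow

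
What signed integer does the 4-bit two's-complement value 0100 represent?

MSB is 0, so the value is non-negative: 0100 = 4.

4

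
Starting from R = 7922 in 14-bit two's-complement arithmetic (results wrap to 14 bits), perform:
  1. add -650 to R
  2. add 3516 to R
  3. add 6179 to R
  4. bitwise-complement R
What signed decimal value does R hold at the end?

Start: R = 7922 = 01111011110010.
R = 7922 + (-650) = 7272 = 01110001101000
R = 7272 + 3516 = 10788; wraps to -5596 = 10101000100100
R = -5596 + 6179 = 583 = 00001001000111
R = NOT 00001001000111 = 11110110111000 = -584

-584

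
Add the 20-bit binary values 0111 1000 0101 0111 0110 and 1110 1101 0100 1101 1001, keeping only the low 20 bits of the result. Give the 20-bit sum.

  01111000010101110110
+ 11101101010011011001
= 01100101101001001111  (discard carry-out 1)

01100101101001001111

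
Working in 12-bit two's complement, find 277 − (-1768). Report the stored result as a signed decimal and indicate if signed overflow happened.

2045; no overflow

277 → 000100010101
-1768 → 100100011000
Subtract via negate-and-add: invert 100100011000 + 1 = 011011101000 (i.e. 1768).
  000100010101
+ 011011101000
= 011111111101
Result 011111111101: MSB = 0 → value 2045.
Both addends (after negating the subtrahend) are non-negative and so is the stored result: no signed overflow.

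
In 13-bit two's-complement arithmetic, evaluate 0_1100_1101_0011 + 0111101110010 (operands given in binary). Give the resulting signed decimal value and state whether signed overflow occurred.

0_1100_1101_0011 → 0110011010011 = 3283 (signed)
0111101110010 = 3954 (signed)
  0110011010011
+ 0111101110010
= 1110001000101
Result 1110001000101: MSB = 1 → 7237 − 8192 = -955.
Both addends are non-negative but the stored result is negative: signed overflow. The true value 3283 + 3954 = 7237 lies outside [-4096, 4095].

-955; overflow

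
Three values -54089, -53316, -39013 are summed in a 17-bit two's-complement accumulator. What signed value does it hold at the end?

-54089 + (-53316) = -107405 → wraps to 23667 (00101110001110011)
23667 + (-39013) = -15346 (11100010000001110)

-15346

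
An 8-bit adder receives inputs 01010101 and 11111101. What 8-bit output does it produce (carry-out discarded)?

  01010101
+ 11111101
= 01010010  (discard carry-out 1)

01010010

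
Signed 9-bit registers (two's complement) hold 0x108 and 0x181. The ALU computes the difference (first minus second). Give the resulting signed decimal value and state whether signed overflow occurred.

-121; no overflow

0x108 = 100001000 = -248 (signed)
0x181 = 110000001 = -127 (signed)
Subtract via negate-and-add: invert 110000001 + 1 = 001111111 (i.e. 127).
  100001000
+ 001111111
= 110000111
Result 110000111: MSB = 1 → 391 − 512 = -121.
Addends (after negating the subtrahend) have opposite signs, so signed overflow cannot occur.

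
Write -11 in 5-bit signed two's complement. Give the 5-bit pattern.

10101

|-11| = 11 = 01011 in 5 bits.
Invert the bits: 10100. Add 1: 10101.
Check: 10101 reads as 21 − 32 = -11.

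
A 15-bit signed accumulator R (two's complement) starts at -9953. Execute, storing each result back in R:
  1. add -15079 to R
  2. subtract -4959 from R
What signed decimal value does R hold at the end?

12695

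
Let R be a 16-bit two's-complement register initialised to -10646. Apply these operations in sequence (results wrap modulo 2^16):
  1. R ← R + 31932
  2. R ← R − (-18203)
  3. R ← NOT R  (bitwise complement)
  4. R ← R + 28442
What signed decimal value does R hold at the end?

Start: R = -10646 = 1101011001101010.
R = -10646 + 31932 = 21286 = 0101001100100110
R = 21286 − (-18203) = 39489; wraps to -26047 = 1001101001000001
R = NOT 1001101001000001 = 0110010110111110 = 26046
R = 26046 + 28442 = 54488; wraps to -11048 = 1101010011011000

-11048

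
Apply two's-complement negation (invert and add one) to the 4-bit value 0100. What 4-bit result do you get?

1100

Invert: 1011. Add 1: 1100.
Check: 0100 = 4, 1100 = -4.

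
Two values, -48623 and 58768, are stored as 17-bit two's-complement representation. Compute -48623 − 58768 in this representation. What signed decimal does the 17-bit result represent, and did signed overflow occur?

23681; overflow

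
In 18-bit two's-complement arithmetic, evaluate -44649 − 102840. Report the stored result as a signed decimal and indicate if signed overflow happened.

114655; overflow

-44649 → 110101000110010111
102840 → 011001000110111000
Subtract via negate-and-add: invert 011001000110111000 + 1 = 100110111001001000 (i.e. -102840).
  110101000110010111
+ 100110111001001000
= 011011111111011111  (discard carry-out 1)
Result 011011111111011111: MSB = 0 → value 114655.
Both addends (after negating the subtrahend) are negative but the stored result is non-negative: signed overflow. The true value -44649 − 102840 = -147489 lies outside [-131072, 131071].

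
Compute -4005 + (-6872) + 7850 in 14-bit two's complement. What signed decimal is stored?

-4005 + (-6872) = -10877 → wraps to 5507 (01010110000011)
5507 + 7850 = 13357 → wraps to -3027 (11010000101101)

-3027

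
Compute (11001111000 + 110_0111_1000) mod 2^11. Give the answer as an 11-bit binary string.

10011110000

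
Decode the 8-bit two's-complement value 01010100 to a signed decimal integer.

84

MSB is 0, so the value is non-negative: 01010100 = 84.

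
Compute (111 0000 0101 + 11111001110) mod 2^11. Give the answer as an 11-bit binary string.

11011010011

  11100000101
+ 11111001110
= 11011010011  (discard carry-out 1)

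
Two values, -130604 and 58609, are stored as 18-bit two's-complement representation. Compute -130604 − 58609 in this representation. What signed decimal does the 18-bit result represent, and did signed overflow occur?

-130604 → 100000000111010100
58609 → 001110010011110001
Subtract via negate-and-add: invert 001110010011110001 + 1 = 110001101100001111 (i.e. -58609).
  100000000111010100
+ 110001101100001111
= 010001110011100011  (discard carry-out 1)
Result 010001110011100011: MSB = 0 → value 72931.
Both addends (after negating the subtrahend) are negative but the stored result is non-negative: signed overflow. The true value -130604 − 58609 = -189213 lies outside [-131072, 131071].

72931; overflow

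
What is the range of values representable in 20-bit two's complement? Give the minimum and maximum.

min = -524288, max = 524287

Minimum: −2^19 = -524288.
Maximum: 2^19 − 1 = 524287.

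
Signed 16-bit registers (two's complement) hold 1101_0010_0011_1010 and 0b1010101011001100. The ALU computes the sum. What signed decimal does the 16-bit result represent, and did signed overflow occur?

1101_0010_0011_1010 → 1101001000111010 = -11718 (signed)
0b1010101011001100 → 1010101011001100 = -21812 (signed)
  1101001000111010
+ 1010101011001100
= 0111110100000110  (discard carry-out 1)
Result 0111110100000110: MSB = 0 → value 32006.
Both addends are negative but the stored result is non-negative: signed overflow. The true value -11718 + (-21812) = -33530 lies outside [-32768, 32767].

32006; overflow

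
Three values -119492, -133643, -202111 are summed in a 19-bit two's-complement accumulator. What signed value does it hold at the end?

-119492 + (-133643) = -253135 (1000010001100110001)
-253135 + (-202111) = -455246 → wraps to 69042 (0010000110110110010)

69042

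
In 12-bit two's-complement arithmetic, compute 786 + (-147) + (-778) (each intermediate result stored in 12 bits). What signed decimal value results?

786 + (-147) = 639 (001001111111)
639 + (-778) = -139 (111101110101)

-139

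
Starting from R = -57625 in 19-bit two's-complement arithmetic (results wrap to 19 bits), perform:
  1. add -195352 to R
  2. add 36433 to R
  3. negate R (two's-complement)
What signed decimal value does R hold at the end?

216544

Start: R = -57625 = 1110001111011100111.
R = -57625 + (-195352) = -252977 = 1000010001111001111
R = -252977 + 36433 = -216544 = 1001011001000100000
R = −(-216544) = 216544 = 0110100110111100000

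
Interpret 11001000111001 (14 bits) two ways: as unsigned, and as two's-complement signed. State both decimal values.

Unsigned: 11001000111001 = 12857.
Signed: MSB=1 → 12857 − 16384 = -3527.

unsigned = 12857, signed = -3527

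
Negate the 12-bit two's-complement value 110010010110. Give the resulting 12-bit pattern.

Invert: 001101101001. Add 1: 001101101010.
Check: 110010010110 = -874, 001101101010 = 874.

001101101010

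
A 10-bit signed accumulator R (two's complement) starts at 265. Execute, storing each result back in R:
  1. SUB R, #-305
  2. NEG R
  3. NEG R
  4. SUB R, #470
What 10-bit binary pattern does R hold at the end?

0001100100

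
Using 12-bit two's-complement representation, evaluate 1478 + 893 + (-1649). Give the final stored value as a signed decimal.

722

1478 + 893 = 2371 → wraps to -1725 (100101000011)
-1725 + (-1649) = -3374 → wraps to 722 (001011010010)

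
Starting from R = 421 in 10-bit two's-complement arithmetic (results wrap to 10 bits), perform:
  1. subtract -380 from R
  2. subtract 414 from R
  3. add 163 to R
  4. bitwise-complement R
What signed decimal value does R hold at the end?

473

Start: R = 421 = 0110100101.
R = 421 − (-380) = 801; wraps to -223 = 1100100001
R = -223 − 414 = -637; wraps to 387 = 0110000011
R = 387 + 163 = 550; wraps to -474 = 1000100110
R = NOT 1000100110 = 0111011001 = 473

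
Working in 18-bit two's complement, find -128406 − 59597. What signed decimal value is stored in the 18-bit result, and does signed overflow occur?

-128406 → 100000101001101010
59597 → 001110100011001101
Subtract via negate-and-add: invert 001110100011001101 + 1 = 110001011100110011 (i.e. -59597).
  100000101001101010
+ 110001011100110011
= 010010000110011101  (discard carry-out 1)
Result 010010000110011101: MSB = 0 → value 74141.
Both addends (after negating the subtrahend) are negative but the stored result is non-negative: signed overflow. The true value -128406 − 59597 = -188003 lies outside [-131072, 131071].

74141; overflow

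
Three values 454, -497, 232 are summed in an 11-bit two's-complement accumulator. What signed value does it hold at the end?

454 + (-497) = -43 (11111010101)
-43 + 232 = 189 (00010111101)

189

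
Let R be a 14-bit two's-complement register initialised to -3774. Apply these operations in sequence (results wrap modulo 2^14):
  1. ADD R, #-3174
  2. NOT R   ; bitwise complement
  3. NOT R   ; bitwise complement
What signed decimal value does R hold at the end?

-6948

Start: R = -3774 = 11000101000010.
R = -3774 + (-3174) = -6948 = 10010011011100
R = NOT 10010011011100 = 01101100100011 = 6947
R = NOT 01101100100011 = 10010011011100 = -6948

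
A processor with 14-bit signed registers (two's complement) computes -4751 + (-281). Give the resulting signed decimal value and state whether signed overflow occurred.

-4751 → 10110101110001
-281 → 11111011100111
  10110101110001
+ 11111011100111
= 10110001011000  (discard carry-out 1)
Result 10110001011000: MSB = 1 → 11352 − 16384 = -5032.
Both addends are negative and so is the stored result: no signed overflow.

-5032; no overflow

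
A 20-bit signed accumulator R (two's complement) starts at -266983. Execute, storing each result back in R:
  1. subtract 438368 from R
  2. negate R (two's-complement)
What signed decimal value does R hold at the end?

Start: R = -266983 = 10111110110100011001.
R = -266983 − 438368 = -705351; wraps to 343225 = 01010011110010111001
R = −(343225) = -343225 = 10101100001101000111

-343225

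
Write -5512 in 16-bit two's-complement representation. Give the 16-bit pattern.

|-5512| = 5512 = 0001010110001000 in 16 bits.
Invert the bits: 1110101001110111. Add 1: 1110101001111000.
Check: 1110101001111000 reads as 60024 − 65536 = -5512.

1110101001111000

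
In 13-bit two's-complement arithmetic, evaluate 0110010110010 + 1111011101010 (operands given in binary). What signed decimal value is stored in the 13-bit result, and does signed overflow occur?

2972; no overflow

0110010110010 = 3250 (signed)
1111011101010 = -278 (signed)
  0110010110010
+ 1111011101010
= 0101110011100  (discard carry-out 1)
Result 0101110011100: MSB = 0 → value 2972.
Addends have opposite signs, so signed overflow cannot occur.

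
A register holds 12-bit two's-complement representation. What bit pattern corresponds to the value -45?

111111010011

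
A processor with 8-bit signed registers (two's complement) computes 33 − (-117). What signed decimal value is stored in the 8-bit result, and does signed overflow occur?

-106; overflow

33 → 00100001
-117 → 10001011
Subtract via negate-and-add: invert 10001011 + 1 = 01110101 (i.e. 117).
  00100001
+ 01110101
= 10010110
Result 10010110: MSB = 1 → 150 − 256 = -106.
Both addends (after negating the subtrahend) are non-negative but the stored result is negative: signed overflow. The true value 33 − (-117) = 150 lies outside [-128, 127].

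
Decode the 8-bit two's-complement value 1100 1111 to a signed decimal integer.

-49

MSB is 1, so the value is negative.
Unsigned reading: 207. Subtract 2^8 = 256: 207 − 256 = -49.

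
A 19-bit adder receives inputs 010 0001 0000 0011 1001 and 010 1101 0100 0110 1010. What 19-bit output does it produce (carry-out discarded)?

  0100001000000111001
+ 0101101010001101010
= 1001110010010100011

1001110010010100011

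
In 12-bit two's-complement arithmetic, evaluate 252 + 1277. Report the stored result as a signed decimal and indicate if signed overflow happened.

1529; no overflow

252 → 000011111100
1277 → 010011111101
  000011111100
+ 010011111101
= 010111111001
Result 010111111001: MSB = 0 → value 1529.
Both addends are non-negative and so is the stored result: no signed overflow.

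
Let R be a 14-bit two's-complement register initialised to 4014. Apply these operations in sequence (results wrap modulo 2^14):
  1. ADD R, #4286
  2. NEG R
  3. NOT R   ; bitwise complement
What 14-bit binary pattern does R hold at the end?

Start: R = 4014 = 00111110101110.
R = 4014 + 4286 = 8300; wraps to -8084 = 10000001101100
R = −(-8084) = 8084 = 01111110010100
R = NOT 01111110010100 = 10000001101011 = -8085

10000001101011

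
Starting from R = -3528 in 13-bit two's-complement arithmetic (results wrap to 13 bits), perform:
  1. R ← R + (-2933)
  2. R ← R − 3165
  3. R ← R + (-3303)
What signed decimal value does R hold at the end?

3455

Start: R = -3528 = 1001000111000.
R = -3528 + (-2933) = -6461; wraps to 1731 = 0011011000011
R = 1731 − 3165 = -1434 = 1101001100110
R = -1434 + (-3303) = -4737; wraps to 3455 = 0110101111111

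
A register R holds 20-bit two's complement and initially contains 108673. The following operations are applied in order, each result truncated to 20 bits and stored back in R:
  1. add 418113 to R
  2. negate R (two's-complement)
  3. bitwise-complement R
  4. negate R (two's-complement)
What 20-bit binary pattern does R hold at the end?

01111111011000111111

Start: R = 108673 = 00011010100010000001.
R = 108673 + 418113 = 526786; wraps to -521790 = 10000000100111000010
R = −(-521790) = 521790 = 01111111011000111110
R = NOT 01111111011000111110 = 10000000100111000001 = -521791
R = −(-521791) = 521791 = 01111111011000111111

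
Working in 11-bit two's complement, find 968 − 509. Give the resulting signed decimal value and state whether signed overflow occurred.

459; no overflow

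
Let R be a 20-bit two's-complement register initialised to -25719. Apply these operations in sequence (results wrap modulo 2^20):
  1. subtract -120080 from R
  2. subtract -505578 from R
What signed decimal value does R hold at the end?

-448637

Start: R = -25719 = 11111001101110001001.
R = -25719 − (-120080) = 94361 = 00010111000010011001
R = 94361 − (-505578) = 599939; wraps to -448637 = 10010010011110000011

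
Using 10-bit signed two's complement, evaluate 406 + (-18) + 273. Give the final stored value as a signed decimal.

406 + (-18) = 388 (0110000100)
388 + 273 = 661 → wraps to -363 (1010010101)

-363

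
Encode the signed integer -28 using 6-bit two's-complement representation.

|-28| = 28 = 011100 in 6 bits.
Invert the bits: 100011. Add 1: 100100.

100100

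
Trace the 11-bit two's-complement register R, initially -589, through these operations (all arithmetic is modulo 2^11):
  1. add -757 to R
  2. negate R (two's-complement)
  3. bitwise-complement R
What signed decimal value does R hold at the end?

701

Start: R = -589 = 10110110011.
R = -589 + (-757) = -1346; wraps to 702 = 01010111110
R = −(702) = -702 = 10101000010
R = NOT 10101000010 = 01010111101 = 701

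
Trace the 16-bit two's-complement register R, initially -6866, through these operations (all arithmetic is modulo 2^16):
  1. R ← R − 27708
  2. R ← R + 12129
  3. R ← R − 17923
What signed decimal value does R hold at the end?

25168

Start: R = -6866 = 1110010100101110.
R = -6866 − 27708 = -34574; wraps to 30962 = 0111100011110010
R = 30962 + 12129 = 43091; wraps to -22445 = 1010100001010011
R = -22445 − 17923 = -40368; wraps to 25168 = 0110001001010000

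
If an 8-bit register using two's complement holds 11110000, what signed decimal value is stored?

MSB is 1, so the value is negative.
Unsigned reading: 240. Subtract 2^8 = 256: 240 − 256 = -16.

-16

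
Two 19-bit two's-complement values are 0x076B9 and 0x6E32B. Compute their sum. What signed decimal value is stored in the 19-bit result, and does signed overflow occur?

-42524; no overflow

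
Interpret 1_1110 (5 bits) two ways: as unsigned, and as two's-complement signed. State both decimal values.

Unsigned: 11110 = 30.
Signed: MSB=1 → 30 − 32 = -2.

unsigned = 30, signed = -2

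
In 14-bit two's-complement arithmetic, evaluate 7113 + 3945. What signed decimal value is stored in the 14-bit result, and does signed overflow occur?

-5326; overflow

7113 → 01101111001001
3945 → 00111101101001
  01101111001001
+ 00111101101001
= 10101100110010
Result 10101100110010: MSB = 1 → 11058 − 16384 = -5326.
Both addends are non-negative but the stored result is negative: signed overflow. The true value 7113 + 3945 = 11058 lies outside [-8192, 8191].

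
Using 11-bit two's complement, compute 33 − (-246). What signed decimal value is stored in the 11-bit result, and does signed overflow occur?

279; no overflow

33 → 00000100001
-246 → 11100001010
Subtract via negate-and-add: invert 11100001010 + 1 = 00011110110 (i.e. 246).
  00000100001
+ 00011110110
= 00100010111
Result 00100010111: MSB = 0 → value 279.
Both addends (after negating the subtrahend) are non-negative and so is the stored result: no signed overflow.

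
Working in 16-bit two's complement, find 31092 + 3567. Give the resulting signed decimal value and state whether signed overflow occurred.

-30877; overflow

31092 → 0111100101110100
3567 → 0000110111101111
  0111100101110100
+ 0000110111101111
= 1000011101100011
Result 1000011101100011: MSB = 1 → 34659 − 65536 = -30877.
Both addends are non-negative but the stored result is negative: signed overflow. The true value 31092 + 3567 = 34659 lies outside [-32768, 32767].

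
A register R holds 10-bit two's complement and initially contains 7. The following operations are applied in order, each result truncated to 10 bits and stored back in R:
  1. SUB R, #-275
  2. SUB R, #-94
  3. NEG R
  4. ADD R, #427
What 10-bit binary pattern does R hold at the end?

Start: R = 7 = 0000000111.
R = 7 − (-275) = 282 = 0100011010
R = 282 − (-94) = 376 = 0101111000
R = −(376) = -376 = 1010001000
R = -376 + 427 = 51 = 0000110011

0000110011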